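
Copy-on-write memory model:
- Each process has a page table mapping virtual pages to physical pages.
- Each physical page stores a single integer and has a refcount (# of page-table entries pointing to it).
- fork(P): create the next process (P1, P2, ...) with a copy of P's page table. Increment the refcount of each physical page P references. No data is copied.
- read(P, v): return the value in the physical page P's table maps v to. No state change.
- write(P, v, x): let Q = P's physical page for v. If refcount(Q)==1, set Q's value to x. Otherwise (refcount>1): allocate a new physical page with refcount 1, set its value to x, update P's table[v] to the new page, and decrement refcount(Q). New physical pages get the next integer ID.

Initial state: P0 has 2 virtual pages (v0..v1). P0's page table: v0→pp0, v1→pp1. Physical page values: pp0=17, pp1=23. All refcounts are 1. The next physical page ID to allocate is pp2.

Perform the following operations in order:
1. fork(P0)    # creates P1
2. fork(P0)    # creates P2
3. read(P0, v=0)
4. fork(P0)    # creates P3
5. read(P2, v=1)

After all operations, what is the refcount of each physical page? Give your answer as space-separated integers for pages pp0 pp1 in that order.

Answer: 4 4

Derivation:
Op 1: fork(P0) -> P1. 2 ppages; refcounts: pp0:2 pp1:2
Op 2: fork(P0) -> P2. 2 ppages; refcounts: pp0:3 pp1:3
Op 3: read(P0, v0) -> 17. No state change.
Op 4: fork(P0) -> P3. 2 ppages; refcounts: pp0:4 pp1:4
Op 5: read(P2, v1) -> 23. No state change.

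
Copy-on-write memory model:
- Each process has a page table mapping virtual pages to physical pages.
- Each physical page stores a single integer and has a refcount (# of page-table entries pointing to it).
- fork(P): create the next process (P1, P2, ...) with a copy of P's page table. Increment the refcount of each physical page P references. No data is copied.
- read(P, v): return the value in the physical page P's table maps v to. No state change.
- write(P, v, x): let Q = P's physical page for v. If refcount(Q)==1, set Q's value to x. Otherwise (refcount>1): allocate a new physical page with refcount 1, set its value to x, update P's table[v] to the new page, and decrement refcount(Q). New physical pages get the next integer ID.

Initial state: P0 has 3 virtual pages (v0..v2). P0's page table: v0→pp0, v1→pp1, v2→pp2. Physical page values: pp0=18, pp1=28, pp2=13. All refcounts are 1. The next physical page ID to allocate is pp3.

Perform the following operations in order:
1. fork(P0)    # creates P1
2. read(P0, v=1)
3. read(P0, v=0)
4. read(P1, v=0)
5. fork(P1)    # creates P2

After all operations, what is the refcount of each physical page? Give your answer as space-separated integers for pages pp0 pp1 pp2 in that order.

Op 1: fork(P0) -> P1. 3 ppages; refcounts: pp0:2 pp1:2 pp2:2
Op 2: read(P0, v1) -> 28. No state change.
Op 3: read(P0, v0) -> 18. No state change.
Op 4: read(P1, v0) -> 18. No state change.
Op 5: fork(P1) -> P2. 3 ppages; refcounts: pp0:3 pp1:3 pp2:3

Answer: 3 3 3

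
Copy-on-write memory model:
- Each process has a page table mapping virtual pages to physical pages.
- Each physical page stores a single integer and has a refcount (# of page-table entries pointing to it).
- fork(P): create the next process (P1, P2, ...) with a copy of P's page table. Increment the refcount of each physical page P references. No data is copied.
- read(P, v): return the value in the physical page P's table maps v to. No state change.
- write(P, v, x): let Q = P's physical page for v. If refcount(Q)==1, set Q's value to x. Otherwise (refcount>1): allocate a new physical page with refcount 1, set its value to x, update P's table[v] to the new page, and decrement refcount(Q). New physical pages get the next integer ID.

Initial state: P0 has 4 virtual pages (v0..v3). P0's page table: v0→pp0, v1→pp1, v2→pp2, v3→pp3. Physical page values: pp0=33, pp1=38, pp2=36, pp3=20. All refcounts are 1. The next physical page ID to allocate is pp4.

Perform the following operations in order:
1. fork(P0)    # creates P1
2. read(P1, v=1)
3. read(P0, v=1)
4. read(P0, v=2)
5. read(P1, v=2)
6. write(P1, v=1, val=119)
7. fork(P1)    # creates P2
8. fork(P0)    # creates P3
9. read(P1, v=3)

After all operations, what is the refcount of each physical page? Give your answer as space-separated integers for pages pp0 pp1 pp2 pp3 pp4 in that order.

Op 1: fork(P0) -> P1. 4 ppages; refcounts: pp0:2 pp1:2 pp2:2 pp3:2
Op 2: read(P1, v1) -> 38. No state change.
Op 3: read(P0, v1) -> 38. No state change.
Op 4: read(P0, v2) -> 36. No state change.
Op 5: read(P1, v2) -> 36. No state change.
Op 6: write(P1, v1, 119). refcount(pp1)=2>1 -> COPY to pp4. 5 ppages; refcounts: pp0:2 pp1:1 pp2:2 pp3:2 pp4:1
Op 7: fork(P1) -> P2. 5 ppages; refcounts: pp0:3 pp1:1 pp2:3 pp3:3 pp4:2
Op 8: fork(P0) -> P3. 5 ppages; refcounts: pp0:4 pp1:2 pp2:4 pp3:4 pp4:2
Op 9: read(P1, v3) -> 20. No state change.

Answer: 4 2 4 4 2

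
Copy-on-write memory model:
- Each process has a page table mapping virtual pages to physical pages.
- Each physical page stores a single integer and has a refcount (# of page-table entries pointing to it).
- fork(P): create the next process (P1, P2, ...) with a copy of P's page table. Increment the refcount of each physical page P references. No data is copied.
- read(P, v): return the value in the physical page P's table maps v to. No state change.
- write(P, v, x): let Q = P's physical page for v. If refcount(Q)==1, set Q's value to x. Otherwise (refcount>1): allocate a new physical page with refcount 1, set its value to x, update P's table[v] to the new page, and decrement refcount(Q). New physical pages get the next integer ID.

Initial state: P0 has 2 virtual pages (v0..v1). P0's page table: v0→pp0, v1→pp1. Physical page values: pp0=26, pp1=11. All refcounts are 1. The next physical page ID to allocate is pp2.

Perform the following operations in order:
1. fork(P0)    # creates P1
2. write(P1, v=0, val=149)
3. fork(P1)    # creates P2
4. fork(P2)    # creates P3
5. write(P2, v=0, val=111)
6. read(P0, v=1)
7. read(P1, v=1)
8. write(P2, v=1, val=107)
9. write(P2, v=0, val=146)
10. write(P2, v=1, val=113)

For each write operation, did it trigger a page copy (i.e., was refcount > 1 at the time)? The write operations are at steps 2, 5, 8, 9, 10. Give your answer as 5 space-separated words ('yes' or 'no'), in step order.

Op 1: fork(P0) -> P1. 2 ppages; refcounts: pp0:2 pp1:2
Op 2: write(P1, v0, 149). refcount(pp0)=2>1 -> COPY to pp2. 3 ppages; refcounts: pp0:1 pp1:2 pp2:1
Op 3: fork(P1) -> P2. 3 ppages; refcounts: pp0:1 pp1:3 pp2:2
Op 4: fork(P2) -> P3. 3 ppages; refcounts: pp0:1 pp1:4 pp2:3
Op 5: write(P2, v0, 111). refcount(pp2)=3>1 -> COPY to pp3. 4 ppages; refcounts: pp0:1 pp1:4 pp2:2 pp3:1
Op 6: read(P0, v1) -> 11. No state change.
Op 7: read(P1, v1) -> 11. No state change.
Op 8: write(P2, v1, 107). refcount(pp1)=4>1 -> COPY to pp4. 5 ppages; refcounts: pp0:1 pp1:3 pp2:2 pp3:1 pp4:1
Op 9: write(P2, v0, 146). refcount(pp3)=1 -> write in place. 5 ppages; refcounts: pp0:1 pp1:3 pp2:2 pp3:1 pp4:1
Op 10: write(P2, v1, 113). refcount(pp4)=1 -> write in place. 5 ppages; refcounts: pp0:1 pp1:3 pp2:2 pp3:1 pp4:1

yes yes yes no no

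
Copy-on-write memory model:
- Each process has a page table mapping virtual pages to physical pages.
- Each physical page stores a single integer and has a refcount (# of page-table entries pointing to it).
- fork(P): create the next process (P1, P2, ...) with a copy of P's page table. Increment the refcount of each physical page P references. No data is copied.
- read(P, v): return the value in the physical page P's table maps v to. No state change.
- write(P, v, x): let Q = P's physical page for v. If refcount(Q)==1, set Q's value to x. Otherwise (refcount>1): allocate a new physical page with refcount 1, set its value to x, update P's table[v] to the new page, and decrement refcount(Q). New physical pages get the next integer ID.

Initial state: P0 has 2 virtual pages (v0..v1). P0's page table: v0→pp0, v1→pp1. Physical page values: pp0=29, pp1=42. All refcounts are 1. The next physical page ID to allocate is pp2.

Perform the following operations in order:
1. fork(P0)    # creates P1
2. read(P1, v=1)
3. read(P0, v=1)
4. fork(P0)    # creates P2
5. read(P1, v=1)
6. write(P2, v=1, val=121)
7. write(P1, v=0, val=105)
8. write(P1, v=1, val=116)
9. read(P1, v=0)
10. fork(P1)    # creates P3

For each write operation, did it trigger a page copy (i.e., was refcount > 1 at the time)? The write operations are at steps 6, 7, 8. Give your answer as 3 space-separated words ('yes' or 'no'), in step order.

Op 1: fork(P0) -> P1. 2 ppages; refcounts: pp0:2 pp1:2
Op 2: read(P1, v1) -> 42. No state change.
Op 3: read(P0, v1) -> 42. No state change.
Op 4: fork(P0) -> P2. 2 ppages; refcounts: pp0:3 pp1:3
Op 5: read(P1, v1) -> 42. No state change.
Op 6: write(P2, v1, 121). refcount(pp1)=3>1 -> COPY to pp2. 3 ppages; refcounts: pp0:3 pp1:2 pp2:1
Op 7: write(P1, v0, 105). refcount(pp0)=3>1 -> COPY to pp3. 4 ppages; refcounts: pp0:2 pp1:2 pp2:1 pp3:1
Op 8: write(P1, v1, 116). refcount(pp1)=2>1 -> COPY to pp4. 5 ppages; refcounts: pp0:2 pp1:1 pp2:1 pp3:1 pp4:1
Op 9: read(P1, v0) -> 105. No state change.
Op 10: fork(P1) -> P3. 5 ppages; refcounts: pp0:2 pp1:1 pp2:1 pp3:2 pp4:2

yes yes yes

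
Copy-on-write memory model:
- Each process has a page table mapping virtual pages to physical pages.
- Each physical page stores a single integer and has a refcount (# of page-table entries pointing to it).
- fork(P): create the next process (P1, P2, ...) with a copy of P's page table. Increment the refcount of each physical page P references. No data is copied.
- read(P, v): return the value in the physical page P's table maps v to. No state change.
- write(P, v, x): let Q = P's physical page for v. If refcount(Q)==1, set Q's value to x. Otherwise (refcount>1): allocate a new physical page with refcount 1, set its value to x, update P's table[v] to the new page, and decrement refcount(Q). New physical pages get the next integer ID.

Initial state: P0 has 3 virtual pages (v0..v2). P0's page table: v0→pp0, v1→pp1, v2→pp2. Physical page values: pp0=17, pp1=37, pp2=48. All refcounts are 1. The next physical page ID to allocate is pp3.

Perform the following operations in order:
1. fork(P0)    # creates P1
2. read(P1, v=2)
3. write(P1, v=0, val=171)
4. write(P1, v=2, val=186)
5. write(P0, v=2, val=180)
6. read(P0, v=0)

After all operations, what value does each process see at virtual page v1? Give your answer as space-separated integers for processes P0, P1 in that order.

Op 1: fork(P0) -> P1. 3 ppages; refcounts: pp0:2 pp1:2 pp2:2
Op 2: read(P1, v2) -> 48. No state change.
Op 3: write(P1, v0, 171). refcount(pp0)=2>1 -> COPY to pp3. 4 ppages; refcounts: pp0:1 pp1:2 pp2:2 pp3:1
Op 4: write(P1, v2, 186). refcount(pp2)=2>1 -> COPY to pp4. 5 ppages; refcounts: pp0:1 pp1:2 pp2:1 pp3:1 pp4:1
Op 5: write(P0, v2, 180). refcount(pp2)=1 -> write in place. 5 ppages; refcounts: pp0:1 pp1:2 pp2:1 pp3:1 pp4:1
Op 6: read(P0, v0) -> 17. No state change.
P0: v1 -> pp1 = 37
P1: v1 -> pp1 = 37

Answer: 37 37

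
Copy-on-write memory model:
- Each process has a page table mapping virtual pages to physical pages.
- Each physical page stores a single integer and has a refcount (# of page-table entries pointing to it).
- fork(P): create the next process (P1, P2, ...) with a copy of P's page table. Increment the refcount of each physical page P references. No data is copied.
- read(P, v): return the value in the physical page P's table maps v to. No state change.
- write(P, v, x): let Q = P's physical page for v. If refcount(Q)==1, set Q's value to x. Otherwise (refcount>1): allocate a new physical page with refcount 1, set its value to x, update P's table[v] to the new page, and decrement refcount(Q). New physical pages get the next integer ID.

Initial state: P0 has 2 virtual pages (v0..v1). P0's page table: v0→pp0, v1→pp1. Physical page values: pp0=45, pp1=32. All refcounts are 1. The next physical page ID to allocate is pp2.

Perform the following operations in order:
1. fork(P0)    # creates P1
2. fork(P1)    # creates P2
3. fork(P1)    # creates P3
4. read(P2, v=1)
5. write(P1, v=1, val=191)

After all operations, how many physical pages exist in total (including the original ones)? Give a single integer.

Op 1: fork(P0) -> P1. 2 ppages; refcounts: pp0:2 pp1:2
Op 2: fork(P1) -> P2. 2 ppages; refcounts: pp0:3 pp1:3
Op 3: fork(P1) -> P3. 2 ppages; refcounts: pp0:4 pp1:4
Op 4: read(P2, v1) -> 32. No state change.
Op 5: write(P1, v1, 191). refcount(pp1)=4>1 -> COPY to pp2. 3 ppages; refcounts: pp0:4 pp1:3 pp2:1

Answer: 3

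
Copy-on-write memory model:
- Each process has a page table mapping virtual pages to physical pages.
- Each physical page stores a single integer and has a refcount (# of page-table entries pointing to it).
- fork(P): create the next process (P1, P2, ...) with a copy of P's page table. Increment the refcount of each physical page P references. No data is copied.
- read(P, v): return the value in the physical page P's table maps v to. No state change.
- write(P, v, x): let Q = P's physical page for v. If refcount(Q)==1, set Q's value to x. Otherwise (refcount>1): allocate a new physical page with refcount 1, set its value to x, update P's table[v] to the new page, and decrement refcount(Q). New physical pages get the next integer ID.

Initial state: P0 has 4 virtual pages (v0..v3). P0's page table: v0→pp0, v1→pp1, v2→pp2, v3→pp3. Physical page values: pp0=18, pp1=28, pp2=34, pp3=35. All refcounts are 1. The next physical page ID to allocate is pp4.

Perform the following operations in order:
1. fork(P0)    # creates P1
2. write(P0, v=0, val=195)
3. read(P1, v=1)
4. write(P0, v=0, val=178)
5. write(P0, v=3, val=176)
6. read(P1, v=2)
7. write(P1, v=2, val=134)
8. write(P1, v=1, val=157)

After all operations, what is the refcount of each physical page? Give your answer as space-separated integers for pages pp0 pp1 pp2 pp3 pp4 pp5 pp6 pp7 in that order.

Op 1: fork(P0) -> P1. 4 ppages; refcounts: pp0:2 pp1:2 pp2:2 pp3:2
Op 2: write(P0, v0, 195). refcount(pp0)=2>1 -> COPY to pp4. 5 ppages; refcounts: pp0:1 pp1:2 pp2:2 pp3:2 pp4:1
Op 3: read(P1, v1) -> 28. No state change.
Op 4: write(P0, v0, 178). refcount(pp4)=1 -> write in place. 5 ppages; refcounts: pp0:1 pp1:2 pp2:2 pp3:2 pp4:1
Op 5: write(P0, v3, 176). refcount(pp3)=2>1 -> COPY to pp5. 6 ppages; refcounts: pp0:1 pp1:2 pp2:2 pp3:1 pp4:1 pp5:1
Op 6: read(P1, v2) -> 34. No state change.
Op 7: write(P1, v2, 134). refcount(pp2)=2>1 -> COPY to pp6. 7 ppages; refcounts: pp0:1 pp1:2 pp2:1 pp3:1 pp4:1 pp5:1 pp6:1
Op 8: write(P1, v1, 157). refcount(pp1)=2>1 -> COPY to pp7. 8 ppages; refcounts: pp0:1 pp1:1 pp2:1 pp3:1 pp4:1 pp5:1 pp6:1 pp7:1

Answer: 1 1 1 1 1 1 1 1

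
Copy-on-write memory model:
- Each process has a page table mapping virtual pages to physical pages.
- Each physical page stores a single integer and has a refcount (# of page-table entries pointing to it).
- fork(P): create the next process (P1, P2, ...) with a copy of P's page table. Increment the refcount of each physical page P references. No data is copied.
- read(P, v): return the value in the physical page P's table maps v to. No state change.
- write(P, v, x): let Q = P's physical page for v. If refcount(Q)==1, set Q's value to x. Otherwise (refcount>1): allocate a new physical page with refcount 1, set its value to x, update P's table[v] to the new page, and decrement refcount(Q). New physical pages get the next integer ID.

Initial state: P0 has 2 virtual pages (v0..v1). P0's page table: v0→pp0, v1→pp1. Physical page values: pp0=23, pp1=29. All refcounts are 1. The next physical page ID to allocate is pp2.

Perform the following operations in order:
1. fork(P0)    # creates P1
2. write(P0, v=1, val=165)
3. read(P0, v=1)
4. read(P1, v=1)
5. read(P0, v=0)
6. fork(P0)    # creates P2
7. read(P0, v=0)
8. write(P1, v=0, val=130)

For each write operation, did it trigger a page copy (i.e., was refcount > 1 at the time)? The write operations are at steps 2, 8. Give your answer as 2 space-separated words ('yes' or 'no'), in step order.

Op 1: fork(P0) -> P1. 2 ppages; refcounts: pp0:2 pp1:2
Op 2: write(P0, v1, 165). refcount(pp1)=2>1 -> COPY to pp2. 3 ppages; refcounts: pp0:2 pp1:1 pp2:1
Op 3: read(P0, v1) -> 165. No state change.
Op 4: read(P1, v1) -> 29. No state change.
Op 5: read(P0, v0) -> 23. No state change.
Op 6: fork(P0) -> P2. 3 ppages; refcounts: pp0:3 pp1:1 pp2:2
Op 7: read(P0, v0) -> 23. No state change.
Op 8: write(P1, v0, 130). refcount(pp0)=3>1 -> COPY to pp3. 4 ppages; refcounts: pp0:2 pp1:1 pp2:2 pp3:1

yes yes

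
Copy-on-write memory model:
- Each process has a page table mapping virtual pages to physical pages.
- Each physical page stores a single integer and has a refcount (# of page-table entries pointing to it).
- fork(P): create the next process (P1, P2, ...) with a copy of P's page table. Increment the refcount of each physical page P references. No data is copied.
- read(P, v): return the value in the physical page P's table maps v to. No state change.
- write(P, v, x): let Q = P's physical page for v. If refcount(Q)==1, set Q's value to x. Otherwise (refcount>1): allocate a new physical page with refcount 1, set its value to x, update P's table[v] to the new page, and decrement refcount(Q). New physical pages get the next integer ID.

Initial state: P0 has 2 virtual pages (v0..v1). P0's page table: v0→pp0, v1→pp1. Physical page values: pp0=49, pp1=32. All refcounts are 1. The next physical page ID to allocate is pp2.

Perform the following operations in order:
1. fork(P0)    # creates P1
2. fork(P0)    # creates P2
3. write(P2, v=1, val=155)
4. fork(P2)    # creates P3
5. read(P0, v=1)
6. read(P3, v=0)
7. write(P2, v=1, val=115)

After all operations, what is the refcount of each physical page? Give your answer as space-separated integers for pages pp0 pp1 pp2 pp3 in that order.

Op 1: fork(P0) -> P1. 2 ppages; refcounts: pp0:2 pp1:2
Op 2: fork(P0) -> P2. 2 ppages; refcounts: pp0:3 pp1:3
Op 3: write(P2, v1, 155). refcount(pp1)=3>1 -> COPY to pp2. 3 ppages; refcounts: pp0:3 pp1:2 pp2:1
Op 4: fork(P2) -> P3. 3 ppages; refcounts: pp0:4 pp1:2 pp2:2
Op 5: read(P0, v1) -> 32. No state change.
Op 6: read(P3, v0) -> 49. No state change.
Op 7: write(P2, v1, 115). refcount(pp2)=2>1 -> COPY to pp3. 4 ppages; refcounts: pp0:4 pp1:2 pp2:1 pp3:1

Answer: 4 2 1 1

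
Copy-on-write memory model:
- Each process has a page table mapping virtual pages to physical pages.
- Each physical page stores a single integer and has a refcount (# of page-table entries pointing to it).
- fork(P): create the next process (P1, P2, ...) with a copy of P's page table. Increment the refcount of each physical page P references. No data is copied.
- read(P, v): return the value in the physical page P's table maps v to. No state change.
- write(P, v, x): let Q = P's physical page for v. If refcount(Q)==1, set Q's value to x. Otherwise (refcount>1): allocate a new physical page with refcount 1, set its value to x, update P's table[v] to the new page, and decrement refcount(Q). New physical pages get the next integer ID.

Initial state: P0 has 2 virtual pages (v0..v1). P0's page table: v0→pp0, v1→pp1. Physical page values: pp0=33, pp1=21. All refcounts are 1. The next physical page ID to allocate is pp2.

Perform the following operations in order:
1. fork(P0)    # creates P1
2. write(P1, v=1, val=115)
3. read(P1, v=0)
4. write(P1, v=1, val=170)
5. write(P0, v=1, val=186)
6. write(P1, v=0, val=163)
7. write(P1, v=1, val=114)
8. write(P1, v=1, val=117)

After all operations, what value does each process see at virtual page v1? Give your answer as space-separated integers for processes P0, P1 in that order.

Answer: 186 117

Derivation:
Op 1: fork(P0) -> P1. 2 ppages; refcounts: pp0:2 pp1:2
Op 2: write(P1, v1, 115). refcount(pp1)=2>1 -> COPY to pp2. 3 ppages; refcounts: pp0:2 pp1:1 pp2:1
Op 3: read(P1, v0) -> 33. No state change.
Op 4: write(P1, v1, 170). refcount(pp2)=1 -> write in place. 3 ppages; refcounts: pp0:2 pp1:1 pp2:1
Op 5: write(P0, v1, 186). refcount(pp1)=1 -> write in place. 3 ppages; refcounts: pp0:2 pp1:1 pp2:1
Op 6: write(P1, v0, 163). refcount(pp0)=2>1 -> COPY to pp3. 4 ppages; refcounts: pp0:1 pp1:1 pp2:1 pp3:1
Op 7: write(P1, v1, 114). refcount(pp2)=1 -> write in place. 4 ppages; refcounts: pp0:1 pp1:1 pp2:1 pp3:1
Op 8: write(P1, v1, 117). refcount(pp2)=1 -> write in place. 4 ppages; refcounts: pp0:1 pp1:1 pp2:1 pp3:1
P0: v1 -> pp1 = 186
P1: v1 -> pp2 = 117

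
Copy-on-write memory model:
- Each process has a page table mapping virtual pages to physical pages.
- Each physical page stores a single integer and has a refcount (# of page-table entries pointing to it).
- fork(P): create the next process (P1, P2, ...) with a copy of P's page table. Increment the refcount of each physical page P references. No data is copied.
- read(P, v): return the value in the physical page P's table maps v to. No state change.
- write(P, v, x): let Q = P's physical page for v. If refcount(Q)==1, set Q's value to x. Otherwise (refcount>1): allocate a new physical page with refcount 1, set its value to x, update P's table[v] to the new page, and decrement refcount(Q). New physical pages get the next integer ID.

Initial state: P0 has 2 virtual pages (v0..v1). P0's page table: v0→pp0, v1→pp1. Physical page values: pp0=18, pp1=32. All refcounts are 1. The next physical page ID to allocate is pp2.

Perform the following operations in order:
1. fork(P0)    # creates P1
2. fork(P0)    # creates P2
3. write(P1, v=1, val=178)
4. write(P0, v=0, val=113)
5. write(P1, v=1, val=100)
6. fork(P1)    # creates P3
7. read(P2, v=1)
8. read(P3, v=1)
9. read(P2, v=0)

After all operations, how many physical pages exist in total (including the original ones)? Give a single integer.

Op 1: fork(P0) -> P1. 2 ppages; refcounts: pp0:2 pp1:2
Op 2: fork(P0) -> P2. 2 ppages; refcounts: pp0:3 pp1:3
Op 3: write(P1, v1, 178). refcount(pp1)=3>1 -> COPY to pp2. 3 ppages; refcounts: pp0:3 pp1:2 pp2:1
Op 4: write(P0, v0, 113). refcount(pp0)=3>1 -> COPY to pp3. 4 ppages; refcounts: pp0:2 pp1:2 pp2:1 pp3:1
Op 5: write(P1, v1, 100). refcount(pp2)=1 -> write in place. 4 ppages; refcounts: pp0:2 pp1:2 pp2:1 pp3:1
Op 6: fork(P1) -> P3. 4 ppages; refcounts: pp0:3 pp1:2 pp2:2 pp3:1
Op 7: read(P2, v1) -> 32. No state change.
Op 8: read(P3, v1) -> 100. No state change.
Op 9: read(P2, v0) -> 18. No state change.

Answer: 4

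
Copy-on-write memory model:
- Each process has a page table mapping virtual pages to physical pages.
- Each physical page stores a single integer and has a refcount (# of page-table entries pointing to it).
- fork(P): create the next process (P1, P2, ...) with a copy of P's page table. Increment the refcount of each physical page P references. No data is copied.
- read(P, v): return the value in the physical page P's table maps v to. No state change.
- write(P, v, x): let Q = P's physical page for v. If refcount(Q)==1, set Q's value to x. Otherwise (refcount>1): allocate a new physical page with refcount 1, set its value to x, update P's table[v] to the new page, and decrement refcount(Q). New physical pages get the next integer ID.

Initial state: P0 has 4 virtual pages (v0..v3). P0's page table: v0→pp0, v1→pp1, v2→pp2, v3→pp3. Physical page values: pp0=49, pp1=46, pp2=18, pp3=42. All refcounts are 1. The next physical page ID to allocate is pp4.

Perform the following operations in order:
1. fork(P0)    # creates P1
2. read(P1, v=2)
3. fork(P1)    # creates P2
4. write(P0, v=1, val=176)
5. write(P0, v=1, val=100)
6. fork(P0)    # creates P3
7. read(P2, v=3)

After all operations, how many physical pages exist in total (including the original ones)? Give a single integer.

Op 1: fork(P0) -> P1. 4 ppages; refcounts: pp0:2 pp1:2 pp2:2 pp3:2
Op 2: read(P1, v2) -> 18. No state change.
Op 3: fork(P1) -> P2. 4 ppages; refcounts: pp0:3 pp1:3 pp2:3 pp3:3
Op 4: write(P0, v1, 176). refcount(pp1)=3>1 -> COPY to pp4. 5 ppages; refcounts: pp0:3 pp1:2 pp2:3 pp3:3 pp4:1
Op 5: write(P0, v1, 100). refcount(pp4)=1 -> write in place. 5 ppages; refcounts: pp0:3 pp1:2 pp2:3 pp3:3 pp4:1
Op 6: fork(P0) -> P3. 5 ppages; refcounts: pp0:4 pp1:2 pp2:4 pp3:4 pp4:2
Op 7: read(P2, v3) -> 42. No state change.

Answer: 5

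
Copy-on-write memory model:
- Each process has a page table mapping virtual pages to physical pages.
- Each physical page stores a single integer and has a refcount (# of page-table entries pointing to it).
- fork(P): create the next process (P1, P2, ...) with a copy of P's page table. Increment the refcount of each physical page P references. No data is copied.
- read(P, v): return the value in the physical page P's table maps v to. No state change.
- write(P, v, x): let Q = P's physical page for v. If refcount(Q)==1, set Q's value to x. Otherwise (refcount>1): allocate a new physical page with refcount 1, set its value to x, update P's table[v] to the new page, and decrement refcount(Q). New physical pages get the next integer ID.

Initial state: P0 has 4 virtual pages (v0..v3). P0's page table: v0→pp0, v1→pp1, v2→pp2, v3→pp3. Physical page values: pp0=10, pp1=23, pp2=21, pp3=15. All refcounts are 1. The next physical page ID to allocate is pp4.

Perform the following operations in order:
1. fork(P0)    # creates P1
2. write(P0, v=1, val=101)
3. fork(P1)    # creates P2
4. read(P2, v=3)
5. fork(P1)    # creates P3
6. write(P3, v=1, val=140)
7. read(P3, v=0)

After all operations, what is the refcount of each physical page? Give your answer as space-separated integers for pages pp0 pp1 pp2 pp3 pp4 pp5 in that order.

Op 1: fork(P0) -> P1. 4 ppages; refcounts: pp0:2 pp1:2 pp2:2 pp3:2
Op 2: write(P0, v1, 101). refcount(pp1)=2>1 -> COPY to pp4. 5 ppages; refcounts: pp0:2 pp1:1 pp2:2 pp3:2 pp4:1
Op 3: fork(P1) -> P2. 5 ppages; refcounts: pp0:3 pp1:2 pp2:3 pp3:3 pp4:1
Op 4: read(P2, v3) -> 15. No state change.
Op 5: fork(P1) -> P3. 5 ppages; refcounts: pp0:4 pp1:3 pp2:4 pp3:4 pp4:1
Op 6: write(P3, v1, 140). refcount(pp1)=3>1 -> COPY to pp5. 6 ppages; refcounts: pp0:4 pp1:2 pp2:4 pp3:4 pp4:1 pp5:1
Op 7: read(P3, v0) -> 10. No state change.

Answer: 4 2 4 4 1 1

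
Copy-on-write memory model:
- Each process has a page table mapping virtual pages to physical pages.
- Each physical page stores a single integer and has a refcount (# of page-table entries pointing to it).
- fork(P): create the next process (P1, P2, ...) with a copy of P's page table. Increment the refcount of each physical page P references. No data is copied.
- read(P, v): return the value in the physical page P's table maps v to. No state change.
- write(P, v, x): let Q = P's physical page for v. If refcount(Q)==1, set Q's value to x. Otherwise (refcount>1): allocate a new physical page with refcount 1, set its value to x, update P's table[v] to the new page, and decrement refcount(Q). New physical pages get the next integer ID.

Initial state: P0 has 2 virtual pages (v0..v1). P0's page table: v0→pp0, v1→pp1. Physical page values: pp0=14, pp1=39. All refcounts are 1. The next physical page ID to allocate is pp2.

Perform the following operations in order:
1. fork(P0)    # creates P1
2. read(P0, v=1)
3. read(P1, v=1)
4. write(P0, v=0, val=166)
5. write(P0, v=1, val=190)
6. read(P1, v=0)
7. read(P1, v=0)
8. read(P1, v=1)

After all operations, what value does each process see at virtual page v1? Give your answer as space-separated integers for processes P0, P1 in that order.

Op 1: fork(P0) -> P1. 2 ppages; refcounts: pp0:2 pp1:2
Op 2: read(P0, v1) -> 39. No state change.
Op 3: read(P1, v1) -> 39. No state change.
Op 4: write(P0, v0, 166). refcount(pp0)=2>1 -> COPY to pp2. 3 ppages; refcounts: pp0:1 pp1:2 pp2:1
Op 5: write(P0, v1, 190). refcount(pp1)=2>1 -> COPY to pp3. 4 ppages; refcounts: pp0:1 pp1:1 pp2:1 pp3:1
Op 6: read(P1, v0) -> 14. No state change.
Op 7: read(P1, v0) -> 14. No state change.
Op 8: read(P1, v1) -> 39. No state change.
P0: v1 -> pp3 = 190
P1: v1 -> pp1 = 39

Answer: 190 39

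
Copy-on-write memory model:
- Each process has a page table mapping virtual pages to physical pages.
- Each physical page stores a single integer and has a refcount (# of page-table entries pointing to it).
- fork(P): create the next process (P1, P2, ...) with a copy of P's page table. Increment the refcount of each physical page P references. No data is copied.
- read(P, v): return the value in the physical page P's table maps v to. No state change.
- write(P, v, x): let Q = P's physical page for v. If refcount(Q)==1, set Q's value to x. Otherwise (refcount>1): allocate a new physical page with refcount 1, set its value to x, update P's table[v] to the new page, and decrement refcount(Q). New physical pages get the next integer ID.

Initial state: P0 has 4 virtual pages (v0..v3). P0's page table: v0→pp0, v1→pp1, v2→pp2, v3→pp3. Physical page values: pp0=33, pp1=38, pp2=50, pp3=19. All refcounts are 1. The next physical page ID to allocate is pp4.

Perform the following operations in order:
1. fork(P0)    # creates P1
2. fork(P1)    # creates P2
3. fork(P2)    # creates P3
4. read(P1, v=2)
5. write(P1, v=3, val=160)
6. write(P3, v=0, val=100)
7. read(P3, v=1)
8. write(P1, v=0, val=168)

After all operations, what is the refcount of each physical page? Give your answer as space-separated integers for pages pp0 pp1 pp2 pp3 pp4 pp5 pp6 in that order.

Op 1: fork(P0) -> P1. 4 ppages; refcounts: pp0:2 pp1:2 pp2:2 pp3:2
Op 2: fork(P1) -> P2. 4 ppages; refcounts: pp0:3 pp1:3 pp2:3 pp3:3
Op 3: fork(P2) -> P3. 4 ppages; refcounts: pp0:4 pp1:4 pp2:4 pp3:4
Op 4: read(P1, v2) -> 50. No state change.
Op 5: write(P1, v3, 160). refcount(pp3)=4>1 -> COPY to pp4. 5 ppages; refcounts: pp0:4 pp1:4 pp2:4 pp3:3 pp4:1
Op 6: write(P3, v0, 100). refcount(pp0)=4>1 -> COPY to pp5. 6 ppages; refcounts: pp0:3 pp1:4 pp2:4 pp3:3 pp4:1 pp5:1
Op 7: read(P3, v1) -> 38. No state change.
Op 8: write(P1, v0, 168). refcount(pp0)=3>1 -> COPY to pp6. 7 ppages; refcounts: pp0:2 pp1:4 pp2:4 pp3:3 pp4:1 pp5:1 pp6:1

Answer: 2 4 4 3 1 1 1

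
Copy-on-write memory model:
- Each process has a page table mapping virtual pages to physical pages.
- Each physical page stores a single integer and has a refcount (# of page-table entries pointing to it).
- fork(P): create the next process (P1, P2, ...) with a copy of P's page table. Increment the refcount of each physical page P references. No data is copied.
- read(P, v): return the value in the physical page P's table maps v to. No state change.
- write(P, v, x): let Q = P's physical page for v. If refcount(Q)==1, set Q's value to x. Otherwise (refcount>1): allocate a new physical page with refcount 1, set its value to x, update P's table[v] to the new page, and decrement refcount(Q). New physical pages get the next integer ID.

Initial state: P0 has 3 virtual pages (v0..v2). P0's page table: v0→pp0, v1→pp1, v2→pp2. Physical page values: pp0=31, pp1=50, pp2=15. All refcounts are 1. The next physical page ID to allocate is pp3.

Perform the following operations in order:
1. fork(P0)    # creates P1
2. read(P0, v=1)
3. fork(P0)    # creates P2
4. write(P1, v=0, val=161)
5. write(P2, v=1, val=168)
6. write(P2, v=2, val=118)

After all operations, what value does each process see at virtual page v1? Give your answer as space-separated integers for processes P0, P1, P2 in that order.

Answer: 50 50 168

Derivation:
Op 1: fork(P0) -> P1. 3 ppages; refcounts: pp0:2 pp1:2 pp2:2
Op 2: read(P0, v1) -> 50. No state change.
Op 3: fork(P0) -> P2. 3 ppages; refcounts: pp0:3 pp1:3 pp2:3
Op 4: write(P1, v0, 161). refcount(pp0)=3>1 -> COPY to pp3. 4 ppages; refcounts: pp0:2 pp1:3 pp2:3 pp3:1
Op 5: write(P2, v1, 168). refcount(pp1)=3>1 -> COPY to pp4. 5 ppages; refcounts: pp0:2 pp1:2 pp2:3 pp3:1 pp4:1
Op 6: write(P2, v2, 118). refcount(pp2)=3>1 -> COPY to pp5. 6 ppages; refcounts: pp0:2 pp1:2 pp2:2 pp3:1 pp4:1 pp5:1
P0: v1 -> pp1 = 50
P1: v1 -> pp1 = 50
P2: v1 -> pp4 = 168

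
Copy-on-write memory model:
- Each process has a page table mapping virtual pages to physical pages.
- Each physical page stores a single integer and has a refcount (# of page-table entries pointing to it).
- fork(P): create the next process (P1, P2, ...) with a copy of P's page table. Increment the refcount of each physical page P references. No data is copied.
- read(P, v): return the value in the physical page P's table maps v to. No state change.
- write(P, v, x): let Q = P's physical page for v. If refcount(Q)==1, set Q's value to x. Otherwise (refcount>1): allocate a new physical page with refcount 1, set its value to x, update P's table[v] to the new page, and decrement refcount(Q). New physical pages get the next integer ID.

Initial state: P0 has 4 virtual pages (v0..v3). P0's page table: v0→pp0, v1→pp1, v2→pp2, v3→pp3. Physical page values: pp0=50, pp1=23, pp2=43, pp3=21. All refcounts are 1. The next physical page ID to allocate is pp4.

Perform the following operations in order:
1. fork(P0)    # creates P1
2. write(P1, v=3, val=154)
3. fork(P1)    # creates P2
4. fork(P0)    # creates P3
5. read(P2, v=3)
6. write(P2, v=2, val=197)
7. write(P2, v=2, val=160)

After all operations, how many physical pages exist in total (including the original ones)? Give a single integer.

Answer: 6

Derivation:
Op 1: fork(P0) -> P1. 4 ppages; refcounts: pp0:2 pp1:2 pp2:2 pp3:2
Op 2: write(P1, v3, 154). refcount(pp3)=2>1 -> COPY to pp4. 5 ppages; refcounts: pp0:2 pp1:2 pp2:2 pp3:1 pp4:1
Op 3: fork(P1) -> P2. 5 ppages; refcounts: pp0:3 pp1:3 pp2:3 pp3:1 pp4:2
Op 4: fork(P0) -> P3. 5 ppages; refcounts: pp0:4 pp1:4 pp2:4 pp3:2 pp4:2
Op 5: read(P2, v3) -> 154. No state change.
Op 6: write(P2, v2, 197). refcount(pp2)=4>1 -> COPY to pp5. 6 ppages; refcounts: pp0:4 pp1:4 pp2:3 pp3:2 pp4:2 pp5:1
Op 7: write(P2, v2, 160). refcount(pp5)=1 -> write in place. 6 ppages; refcounts: pp0:4 pp1:4 pp2:3 pp3:2 pp4:2 pp5:1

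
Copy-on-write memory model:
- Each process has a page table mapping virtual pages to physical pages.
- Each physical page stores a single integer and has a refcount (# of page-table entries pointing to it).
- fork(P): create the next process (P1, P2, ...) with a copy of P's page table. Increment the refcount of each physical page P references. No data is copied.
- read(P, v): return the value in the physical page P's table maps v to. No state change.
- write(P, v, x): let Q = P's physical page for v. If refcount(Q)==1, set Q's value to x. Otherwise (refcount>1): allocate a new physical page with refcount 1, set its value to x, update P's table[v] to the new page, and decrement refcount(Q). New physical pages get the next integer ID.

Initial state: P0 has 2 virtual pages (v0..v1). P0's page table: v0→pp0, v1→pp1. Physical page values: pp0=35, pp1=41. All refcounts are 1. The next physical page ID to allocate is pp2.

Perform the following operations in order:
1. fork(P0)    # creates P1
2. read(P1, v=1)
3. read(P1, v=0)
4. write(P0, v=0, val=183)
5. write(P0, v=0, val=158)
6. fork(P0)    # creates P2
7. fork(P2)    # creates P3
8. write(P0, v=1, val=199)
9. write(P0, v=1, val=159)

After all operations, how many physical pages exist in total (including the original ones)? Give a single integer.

Answer: 4

Derivation:
Op 1: fork(P0) -> P1. 2 ppages; refcounts: pp0:2 pp1:2
Op 2: read(P1, v1) -> 41. No state change.
Op 3: read(P1, v0) -> 35. No state change.
Op 4: write(P0, v0, 183). refcount(pp0)=2>1 -> COPY to pp2. 3 ppages; refcounts: pp0:1 pp1:2 pp2:1
Op 5: write(P0, v0, 158). refcount(pp2)=1 -> write in place. 3 ppages; refcounts: pp0:1 pp1:2 pp2:1
Op 6: fork(P0) -> P2. 3 ppages; refcounts: pp0:1 pp1:3 pp2:2
Op 7: fork(P2) -> P3. 3 ppages; refcounts: pp0:1 pp1:4 pp2:3
Op 8: write(P0, v1, 199). refcount(pp1)=4>1 -> COPY to pp3. 4 ppages; refcounts: pp0:1 pp1:3 pp2:3 pp3:1
Op 9: write(P0, v1, 159). refcount(pp3)=1 -> write in place. 4 ppages; refcounts: pp0:1 pp1:3 pp2:3 pp3:1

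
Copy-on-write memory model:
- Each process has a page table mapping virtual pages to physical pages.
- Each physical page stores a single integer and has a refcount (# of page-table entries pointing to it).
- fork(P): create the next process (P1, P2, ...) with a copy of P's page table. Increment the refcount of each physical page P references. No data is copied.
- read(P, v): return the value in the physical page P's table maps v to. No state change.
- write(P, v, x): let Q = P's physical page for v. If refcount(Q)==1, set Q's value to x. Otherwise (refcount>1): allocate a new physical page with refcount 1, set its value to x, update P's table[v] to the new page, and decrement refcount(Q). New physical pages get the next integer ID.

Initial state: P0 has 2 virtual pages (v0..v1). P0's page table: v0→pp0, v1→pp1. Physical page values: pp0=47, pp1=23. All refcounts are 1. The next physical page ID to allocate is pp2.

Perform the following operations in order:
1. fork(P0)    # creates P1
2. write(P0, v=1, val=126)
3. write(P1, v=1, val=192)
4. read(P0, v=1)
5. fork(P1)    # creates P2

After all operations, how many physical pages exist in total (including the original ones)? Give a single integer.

Op 1: fork(P0) -> P1. 2 ppages; refcounts: pp0:2 pp1:2
Op 2: write(P0, v1, 126). refcount(pp1)=2>1 -> COPY to pp2. 3 ppages; refcounts: pp0:2 pp1:1 pp2:1
Op 3: write(P1, v1, 192). refcount(pp1)=1 -> write in place. 3 ppages; refcounts: pp0:2 pp1:1 pp2:1
Op 4: read(P0, v1) -> 126. No state change.
Op 5: fork(P1) -> P2. 3 ppages; refcounts: pp0:3 pp1:2 pp2:1

Answer: 3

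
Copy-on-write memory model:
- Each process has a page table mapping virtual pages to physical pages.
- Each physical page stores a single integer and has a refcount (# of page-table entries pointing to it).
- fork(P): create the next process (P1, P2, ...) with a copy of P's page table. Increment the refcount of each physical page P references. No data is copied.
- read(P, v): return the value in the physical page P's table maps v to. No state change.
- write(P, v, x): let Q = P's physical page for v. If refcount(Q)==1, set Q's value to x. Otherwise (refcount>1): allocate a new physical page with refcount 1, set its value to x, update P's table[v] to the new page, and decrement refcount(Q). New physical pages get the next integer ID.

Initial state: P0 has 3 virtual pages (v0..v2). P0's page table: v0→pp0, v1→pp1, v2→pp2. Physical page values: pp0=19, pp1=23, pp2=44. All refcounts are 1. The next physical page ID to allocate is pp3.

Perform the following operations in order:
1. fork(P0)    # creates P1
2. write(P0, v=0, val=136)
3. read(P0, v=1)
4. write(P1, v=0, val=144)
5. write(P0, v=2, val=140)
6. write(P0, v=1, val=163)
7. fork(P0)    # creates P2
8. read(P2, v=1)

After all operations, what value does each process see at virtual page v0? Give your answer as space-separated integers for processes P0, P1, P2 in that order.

Answer: 136 144 136

Derivation:
Op 1: fork(P0) -> P1. 3 ppages; refcounts: pp0:2 pp1:2 pp2:2
Op 2: write(P0, v0, 136). refcount(pp0)=2>1 -> COPY to pp3. 4 ppages; refcounts: pp0:1 pp1:2 pp2:2 pp3:1
Op 3: read(P0, v1) -> 23. No state change.
Op 4: write(P1, v0, 144). refcount(pp0)=1 -> write in place. 4 ppages; refcounts: pp0:1 pp1:2 pp2:2 pp3:1
Op 5: write(P0, v2, 140). refcount(pp2)=2>1 -> COPY to pp4. 5 ppages; refcounts: pp0:1 pp1:2 pp2:1 pp3:1 pp4:1
Op 6: write(P0, v1, 163). refcount(pp1)=2>1 -> COPY to pp5. 6 ppages; refcounts: pp0:1 pp1:1 pp2:1 pp3:1 pp4:1 pp5:1
Op 7: fork(P0) -> P2. 6 ppages; refcounts: pp0:1 pp1:1 pp2:1 pp3:2 pp4:2 pp5:2
Op 8: read(P2, v1) -> 163. No state change.
P0: v0 -> pp3 = 136
P1: v0 -> pp0 = 144
P2: v0 -> pp3 = 136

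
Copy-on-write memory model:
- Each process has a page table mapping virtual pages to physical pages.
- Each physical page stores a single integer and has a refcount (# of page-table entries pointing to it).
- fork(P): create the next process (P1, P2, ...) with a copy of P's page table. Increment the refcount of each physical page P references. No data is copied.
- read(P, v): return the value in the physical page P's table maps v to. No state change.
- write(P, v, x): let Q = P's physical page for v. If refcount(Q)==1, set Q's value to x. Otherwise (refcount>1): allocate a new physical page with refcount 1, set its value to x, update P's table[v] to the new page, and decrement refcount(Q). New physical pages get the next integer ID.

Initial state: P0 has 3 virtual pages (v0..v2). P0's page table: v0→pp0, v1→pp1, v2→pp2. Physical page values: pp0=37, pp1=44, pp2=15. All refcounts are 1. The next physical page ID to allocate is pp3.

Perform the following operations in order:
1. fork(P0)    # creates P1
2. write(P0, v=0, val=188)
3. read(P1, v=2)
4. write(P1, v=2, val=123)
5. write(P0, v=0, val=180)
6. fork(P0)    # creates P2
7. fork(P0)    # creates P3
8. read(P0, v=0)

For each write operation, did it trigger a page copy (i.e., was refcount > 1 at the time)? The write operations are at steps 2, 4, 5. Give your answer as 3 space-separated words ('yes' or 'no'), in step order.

Op 1: fork(P0) -> P1. 3 ppages; refcounts: pp0:2 pp1:2 pp2:2
Op 2: write(P0, v0, 188). refcount(pp0)=2>1 -> COPY to pp3. 4 ppages; refcounts: pp0:1 pp1:2 pp2:2 pp3:1
Op 3: read(P1, v2) -> 15. No state change.
Op 4: write(P1, v2, 123). refcount(pp2)=2>1 -> COPY to pp4. 5 ppages; refcounts: pp0:1 pp1:2 pp2:1 pp3:1 pp4:1
Op 5: write(P0, v0, 180). refcount(pp3)=1 -> write in place. 5 ppages; refcounts: pp0:1 pp1:2 pp2:1 pp3:1 pp4:1
Op 6: fork(P0) -> P2. 5 ppages; refcounts: pp0:1 pp1:3 pp2:2 pp3:2 pp4:1
Op 7: fork(P0) -> P3. 5 ppages; refcounts: pp0:1 pp1:4 pp2:3 pp3:3 pp4:1
Op 8: read(P0, v0) -> 180. No state change.

yes yes no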